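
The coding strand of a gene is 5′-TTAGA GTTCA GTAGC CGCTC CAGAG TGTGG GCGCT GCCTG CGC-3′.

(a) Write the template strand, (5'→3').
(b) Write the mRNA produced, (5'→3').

(a) The template strand is the reverse complement of the coding strand: complement AATCTCAAGTCATCGGCGAGGTCTCACACCCGCGACGGACGCG, then reverse.
(b) mRNA matches the coding strand with T→U.

(a) 5'-GCGCAGGCAGCGCCCACACTCTGGAGCGGCTACTGAACTCTAA-3'
(b) 5′-UUAGAGUUCAGUAGCCGCUCCAGAGUGUGGGCGCUGCCUGCGC-3′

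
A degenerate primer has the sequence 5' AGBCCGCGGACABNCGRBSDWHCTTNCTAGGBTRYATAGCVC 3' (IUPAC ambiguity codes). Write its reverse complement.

5'-GBGCTATRYAVCCTAGNAAGDWHSVYCGNVTGTCCGCGGVCT-3'

Standard pairs A↔T, G↔C; ambiguity codes pair R↔Y, W↔W, S↔S, B↔V, D↔H, N↔N. Complement (TCVGGCGCCTGTVNGCYVSHWDGAANGATCCVAYRTATCGBG), then reverse for 5'→3'.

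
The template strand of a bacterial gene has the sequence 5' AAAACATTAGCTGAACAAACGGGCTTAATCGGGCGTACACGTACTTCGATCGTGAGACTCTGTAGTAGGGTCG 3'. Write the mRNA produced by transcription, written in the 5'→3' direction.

5'-CGACCCUACUACAGAGUCUCACGAUCGAAGUACGUGUACGCCCGAUUAAGCCCGUUUGUUCAGCUAAUGUUUU-3'

RNA polymerase reads the template 3'→5' and synthesizes mRNA 5'→3' by base-pairing (A→U, T→A, G↔C). The complement of the template is TTTTGTAATCGACTTGTTTGCCCGAATTAGCCCGCATGTGCATGAAGCTAGCACTCTGAGACATCATCCCAGC; antiparallel, so 5'→3' the coding strand is CGACCCTACTACAGAGTCTCACGATCGAAGTACGTGTACGCCCGATTAAGCCCGTTTGTTCAGCTAATGTTTT. Replace T with U for the mRNA.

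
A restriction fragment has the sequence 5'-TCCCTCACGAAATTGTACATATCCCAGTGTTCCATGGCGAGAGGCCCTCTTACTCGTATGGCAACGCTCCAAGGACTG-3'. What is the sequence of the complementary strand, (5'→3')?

The complement of TCCCTCACGAAATTGTACATATCCCAGTGTTCCATGGCGAGAGGCCCTCTTACTCGTATGGCAACGCTCCAAGGACTG is AGGGAGTGCTTTAACATGTATAGGGTCACAAGGTACCGCTCTCCGGGAGAATGAGCATACCGTTGCGAGGTTCCTGAC (A↔T, G↔C). DNA strands are antiparallel, so the complementary strand runs 3'→5'; reversing gives the 5'→3' form.

5'-CAGTCCTTGGAGCGTTGCCATACGAGTAAGAGGGCCTCTCGCCATGGAACACTGGGATATGTACAATTTCGTGAGGGA-3'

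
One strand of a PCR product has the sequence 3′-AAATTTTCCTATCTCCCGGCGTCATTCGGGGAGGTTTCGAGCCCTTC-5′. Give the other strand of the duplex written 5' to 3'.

5'-TTTAAAAGGATAGAGGGCCGCAGTAAGCCCCTCCAAAGCTCGGGAAG-3'

The strand is given 3'→5', so its complement runs 5'→3' in the same left-to-right order: pair each base A↔T, G↔C.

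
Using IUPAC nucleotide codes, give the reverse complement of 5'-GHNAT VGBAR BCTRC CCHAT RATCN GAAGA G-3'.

5'-CTCTTCNGATYATDGGGYAGVYTVCBATNDC-3'

Standard pairs A↔T, G↔C; ambiguity codes pair R↔Y, B↔V, H↔D, N↔N. Complement (CDNTABCVTYVGAYGGGDTAYTAGNCTTCTC), then reverse for 5'→3'.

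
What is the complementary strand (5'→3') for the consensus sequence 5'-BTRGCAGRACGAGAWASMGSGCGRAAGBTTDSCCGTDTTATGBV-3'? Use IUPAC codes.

5'-BVCATAAHACGGSHAAVCTTYCGCSCKSTWTCTCGTYCTGCYAV-3'

Standard pairs A↔T, G↔C; ambiguity codes pair R↔Y, M↔K, W↔W, S↔S, B↔V, D↔H. Complement (VAYCGTCYTGCTCTWTSKCSCGCYTTCVAAHSGGCAHAATACVB), then reverse for 5'→3'.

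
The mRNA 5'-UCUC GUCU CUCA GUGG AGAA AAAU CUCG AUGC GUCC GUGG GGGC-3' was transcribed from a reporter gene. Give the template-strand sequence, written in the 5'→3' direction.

Replace U with T to get the coding DNA strand: TCTCGTCTCTCAGTGGAGAAAAATCTCGATGCGTCCGTGGGGGC. The template strand is its reverse complement (complement AGAGCAGAGAGTCACCTCTTTTTAGAGCTACGCAGGCACCCCCG, then reverse).

5′-GCCCCCACGGACGCATCGAGATTTTTCTCCACTGAGAGACGAGA-3′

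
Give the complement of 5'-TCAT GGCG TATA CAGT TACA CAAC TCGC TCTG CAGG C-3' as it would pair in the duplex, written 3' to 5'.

3'-AGTACCGCATATGTCAATGTGTTGAGCGAGACGTCCG-5'

Base-pairing A↔T, G↔C gives the complement. The complementary strand is antiparallel, so paired with a 5'→3' strand it runs 3'→5'.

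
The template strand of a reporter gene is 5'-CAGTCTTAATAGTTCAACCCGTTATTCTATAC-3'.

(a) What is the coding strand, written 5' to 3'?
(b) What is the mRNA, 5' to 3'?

(a) 5'-GTATAGAATAACGGGTTGAACTATTAAGACTG-3'
(b) 5'-GUAUAGAAUAACGGGUUGAACUAUUAAGACUG-3'

(a) The coding strand is the reverse complement of the template: complement GTCAGAATTATCAAGTTGGGCAATAAGATATG, then reverse.
(b) mRNA has the coding-strand sequence with T→U.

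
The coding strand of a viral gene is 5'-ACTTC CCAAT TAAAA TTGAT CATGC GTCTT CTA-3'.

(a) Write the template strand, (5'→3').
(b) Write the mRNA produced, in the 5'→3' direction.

(a) 5′-TAGAAGACGCATGATCAATTTTAATTGGGAAGT-3′
(b) 5'-ACUUCCCAAUUAAAAUUGAUCAUGCGUCUUCUA-3'

(a) The template strand is the reverse complement of the coding strand: complement TGAAGGGTTAATTTTAACTAGTACGCAGAAGAT, then reverse.
(b) mRNA matches the coding strand with T→U.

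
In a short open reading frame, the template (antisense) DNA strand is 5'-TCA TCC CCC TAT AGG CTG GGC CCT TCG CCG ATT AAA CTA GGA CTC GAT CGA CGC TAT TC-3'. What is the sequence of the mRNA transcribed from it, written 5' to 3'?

RNA polymerase reads the template 3'→5' and synthesizes mRNA 5'→3' by base-pairing (A→U, T→A, G↔C). The complement of the template is AGTAGGGGGATATCCGACCCGGGAAGCGGCTAATTTGATCCTGAGCTAGCTGCGATAAG; antiparallel, so 5'→3' the coding strand is GAATAGCGTCGATCGAGTCCTAGTTTAATCGGCGAAGGGCCCAGCCTATAGGGGGATGA. Replace T with U for the mRNA.

5'-GAAUAGCGUCGAUCGAGUCCUAGUUUAAUCGGCGAAGGGCCCAGCCUAUAGGGGGAUGA-3'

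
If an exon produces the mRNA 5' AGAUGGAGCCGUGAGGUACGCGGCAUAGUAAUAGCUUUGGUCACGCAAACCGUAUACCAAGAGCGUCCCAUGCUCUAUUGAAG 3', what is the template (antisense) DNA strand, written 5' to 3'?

Replace U with T to get the coding DNA strand: AGATGGAGCCGTGAGGTACGCGGCATAGTAATAGCTTTGGTCACGCAAACCGTATACCAAGAGCGTCCCATGCTCTATTGAAG. The template strand is its reverse complement (complement TCTACCTCGGCACTCCATGCGCCGTATCATTATCGAAACCAGTGCGTTTGGCATATGGTTCTCGCAGGGTACGAGATAACTTC, then reverse).

5′-CTTCAATAGAGCATGGGACGCTCTTGGTATACGGTTTGCGTGACCAAAGCTATTACTATGCCGCGTACCTCACGGCTCCATCT-3′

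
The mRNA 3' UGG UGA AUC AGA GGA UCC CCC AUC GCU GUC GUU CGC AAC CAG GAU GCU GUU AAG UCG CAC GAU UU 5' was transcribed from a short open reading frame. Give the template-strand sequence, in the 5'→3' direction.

5'-ACCACTTAGTCTCCTAGGGGGTAGCGACAGCAAGCGTTGGTCCTACGACAATTCAGCGTGCTAAA-3'

Written 5'→3' the mRNA is UUUAGCACGCUGAAUUGUCGUAGGACCAACGCUUGCUGUCGCUACCCCCUAGGAGACUAAGUGGU, so the coding DNA strand is TTTAGCACGCTGAATTGTCGTAGGACCAACGCTTGCTGTCGCTACCCCCTAGGAGACTAAGTGGT. The template is its reverse complement.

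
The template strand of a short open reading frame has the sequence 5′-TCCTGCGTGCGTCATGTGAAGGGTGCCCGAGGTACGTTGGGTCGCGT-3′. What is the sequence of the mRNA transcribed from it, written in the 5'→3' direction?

RNA polymerase reads the template 3'→5' and synthesizes mRNA 5'→3' by base-pairing (A→U, T→A, G↔C). The complement of the template is AGGACGCACGCAGTACACTTCCCACGGGCTCCATGCAACCCAGCGCA; antiparallel, so 5'→3' the coding strand is ACGCGACCCAACGTACCTCGGGCACCCTTCACATGACGCACGCAGGA. Replace T with U for the mRNA.

5′-ACGCGACCCAACGUACCUCGGGCACCCUUCACAUGACGCACGCAGGA-3′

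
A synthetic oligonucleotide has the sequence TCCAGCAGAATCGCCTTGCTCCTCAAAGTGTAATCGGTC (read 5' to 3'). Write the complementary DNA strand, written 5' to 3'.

5'-GACCGATTACACTTTGAGGAGCAAGGCGATTCTGCTGGA-3'

The complement of TCCAGCAGAATCGCCTTGCTCCTCAAAGTGTAATCGGTC is AGGTCGTCTTAGCGGAACGAGGAGTTTCACATTAGCCAG (A↔T, G↔C). DNA strands are antiparallel, so the complementary strand runs 3'→5'; reversing gives the 5'→3' form.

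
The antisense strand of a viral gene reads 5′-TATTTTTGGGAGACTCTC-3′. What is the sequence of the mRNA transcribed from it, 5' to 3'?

The mRNA has the sequence of the coding strand (reverse complement of the template) with T→U. Reverse complement of TATTTTTGGGAGACTCTC is GAGAGTCTCCCAAAAATA; then T→U.

5'-GAGAGUCUCCCAAAAAUA-3'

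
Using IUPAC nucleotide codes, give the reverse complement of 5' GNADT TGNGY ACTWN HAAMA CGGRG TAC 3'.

Standard pairs A↔T, G↔C; ambiguity codes pair R↔Y, M↔K, W↔W, D↔H, N↔N. Complement (CNTHAACNCRTGAWNDTTKTGCCYCATG), then reverse for 5'→3'.

5'-GTACYCCGTKTTDNWAGTRCNCAAHTNC-3'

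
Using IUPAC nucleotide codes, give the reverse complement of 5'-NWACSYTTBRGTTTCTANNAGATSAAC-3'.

5'-GTTSATCTNNTAGAAACYVAARSGTWN-3'

Standard pairs A↔T, G↔C; ambiguity codes pair R↔Y, W↔W, S↔S, B↔V, N↔N. Complement (NWTGSRAAVYCAAAGATNNTCTASTTG), then reverse for 5'→3'.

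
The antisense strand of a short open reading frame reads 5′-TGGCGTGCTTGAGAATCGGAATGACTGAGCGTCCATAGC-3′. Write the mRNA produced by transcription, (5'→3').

The mRNA has the sequence of the coding strand (reverse complement of the template) with T→U. Reverse complement of TGGCGTGCTTGAGAATCGGAATGACTGAGCGTCCATAGC is GCTATGGACGCTCAGTCATTCCGATTCTCAAGCACGCCA; then T→U.

5'-GCUAUGGACGCUCAGUCAUUCCGAUUCUCAAGCACGCCA-3'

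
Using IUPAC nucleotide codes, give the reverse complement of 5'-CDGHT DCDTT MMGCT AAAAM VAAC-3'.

Standard pairs A↔T, G↔C; ambiguity codes pair M↔K, D↔H, V↔B. Complement (GHCDAHGHAAKKCGATTTTKBTTG), then reverse for 5'→3'.

5'-GTTBKTTTTAGCKKAAHGHADCHG-3'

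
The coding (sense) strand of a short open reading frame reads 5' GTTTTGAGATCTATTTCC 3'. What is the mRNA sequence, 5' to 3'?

5'-GUUUUGAGAUCUAUUUCC-3'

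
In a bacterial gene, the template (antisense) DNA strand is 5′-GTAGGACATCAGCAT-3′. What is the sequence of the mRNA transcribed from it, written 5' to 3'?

5'-AUGCUGAUGUCCUAC-3'

RNA polymerase reads the template 3'→5' and synthesizes mRNA 5'→3' by base-pairing (A→U, T→A, G↔C). The complement of the template is CATCCTGTAGTCGTA; antiparallel, so 5'→3' the coding strand is ATGCTGATGTCCTAC. Replace T with U for the mRNA.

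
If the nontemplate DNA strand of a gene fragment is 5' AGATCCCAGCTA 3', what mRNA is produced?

5′-AGAUCCCAGCUA-3′

The mRNA is synthesized from the template strand, so it matches the coding strand with T replaced by U.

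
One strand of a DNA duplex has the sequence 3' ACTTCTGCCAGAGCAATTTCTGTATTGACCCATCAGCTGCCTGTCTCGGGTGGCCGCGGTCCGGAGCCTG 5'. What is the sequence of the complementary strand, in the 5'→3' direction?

5'-TGAAGACGGTCTCGTTAAAGACATAACTGGGTAGTCGACGGACAGAGCCCACCGGCGCCAGGCCTCGGAC-3'

The strand is given 3'→5', so its complement runs 5'→3' in the same left-to-right order: pair each base A↔T, G↔C.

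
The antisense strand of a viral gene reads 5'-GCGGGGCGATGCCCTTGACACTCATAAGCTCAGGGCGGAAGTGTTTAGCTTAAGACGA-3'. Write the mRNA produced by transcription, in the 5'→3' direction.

RNA polymerase reads the template 3'→5' and synthesizes mRNA 5'→3' by base-pairing (A→U, T→A, G↔C). The complement of the template is CGCCCCGCTACGGGAACTGTGAGTATTCGAGTCCCGCCTTCACAAATCGAATTCTGCT; antiparallel, so 5'→3' the coding strand is TCGTCTTAAGCTAAACACTTCCGCCCTGAGCTTATGAGTGTCAAGGGCATCGCCCCGC. Replace T with U for the mRNA.

5'-UCGUCUUAAGCUAAACACUUCCGCCCUGAGCUUAUGAGUGUCAAGGGCAUCGCCCCGC-3'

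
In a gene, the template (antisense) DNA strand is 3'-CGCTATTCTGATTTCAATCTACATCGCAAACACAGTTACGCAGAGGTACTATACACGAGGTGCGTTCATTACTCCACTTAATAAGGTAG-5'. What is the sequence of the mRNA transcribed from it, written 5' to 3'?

Reading the template 3'→5' as shown, RNA polymerase pairs each base (A→U, T→A, G↔C) to build mRNA 5'→3' directly.

5'-GCGAUAAGACUAAAGUUAGAUGUAGCGUUUGUGUCAAUGCGUCUCCAUGAUAUGUGCUCCACGCAAGUAAUGAGGUGAAUUAUUCCAUC-3'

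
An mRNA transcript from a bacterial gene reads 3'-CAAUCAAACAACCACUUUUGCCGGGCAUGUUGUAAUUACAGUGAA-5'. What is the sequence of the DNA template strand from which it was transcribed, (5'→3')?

5'-GTTAGTTTGTTGGTGAAAACGGCCCGTACAACATTAATGTCACTT-3'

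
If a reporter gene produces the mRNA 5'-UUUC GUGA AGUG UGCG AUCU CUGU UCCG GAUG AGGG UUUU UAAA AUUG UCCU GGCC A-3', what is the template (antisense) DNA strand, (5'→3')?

5'-TGGCCAGGACAATTTTAAAAACCCTCATCCGGAACAGAGATCGCACACTTCACGAAA-3'

Replace U with T to get the coding DNA strand: TTTCGTGAAGTGTGCGATCTCTGTTCCGGATGAGGGTTTTTAAAATTGTCCTGGCCA. The template strand is its reverse complement (complement AAAGCACTTCACACGCTAGAGACAAGGCCTACTCCCAAAAATTTTAACAGGACCGGT, then reverse).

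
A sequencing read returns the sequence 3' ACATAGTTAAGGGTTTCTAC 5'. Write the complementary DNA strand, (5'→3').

The strand is given 3'→5', so its complement runs 5'→3' in the same left-to-right order: pair each base A↔T, G↔C.

5′-TGTATCAATTCCCAAAGATG-3′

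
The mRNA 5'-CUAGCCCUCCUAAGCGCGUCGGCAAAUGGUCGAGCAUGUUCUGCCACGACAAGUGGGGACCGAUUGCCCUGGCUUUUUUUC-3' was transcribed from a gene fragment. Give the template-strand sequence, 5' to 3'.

5'-GAAAAAAAGCCAGGGCAATCGGTCCCCACTTGTCGTGGCAGAACATGCTCGACCATTTGCCGACGCGCTTAGGAGGGCTAG-3'

Replace U with T to get the coding DNA strand: CTAGCCCTCCTAAGCGCGTCGGCAAATGGTCGAGCATGTTCTGCCACGACAAGTGGGGACCGATTGCCCTGGCTTTTTTTC. The template strand is its reverse complement (complement GATCGGGAGGATTCGCGCAGCCGTTTACCAGCTCGTACAAGACGGTGCTGTTCACCCCTGGCTAACGGGACCGAAAAAAAG, then reverse).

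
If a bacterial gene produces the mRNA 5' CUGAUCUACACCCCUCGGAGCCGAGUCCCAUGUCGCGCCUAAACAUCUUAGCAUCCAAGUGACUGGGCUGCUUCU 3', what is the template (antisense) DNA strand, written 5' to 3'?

Replace U with T to get the coding DNA strand: CTGATCTACACCCCTCGGAGCCGAGTCCCATGTCGCGCCTAAACATCTTAGCATCCAAGTGACTGGGCTGCTTCT. The template strand is its reverse complement (complement GACTAGATGTGGGGAGCCTCGGCTCAGGGTACAGCGCGGATTTGTAGAATCGTAGGTTCACTGACCCGACGAAGA, then reverse).

5'-AGAAGCAGCCCAGTCACTTGGATGCTAAGATGTTTAGGCGCGACATGGGACTCGGCTCCGAGGGGTGTAGATCAG-3'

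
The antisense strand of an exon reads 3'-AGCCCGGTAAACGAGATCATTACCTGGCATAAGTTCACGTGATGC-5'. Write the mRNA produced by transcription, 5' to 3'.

Reading the template 3'→5' as shown, RNA polymerase pairs each base (A→U, T→A, G↔C) to build mRNA 5'→3' directly.

5'-UCGGGCCAUUUGCUCUAGUAAUGGACCGUAUUCAAGUGCACUACG-3'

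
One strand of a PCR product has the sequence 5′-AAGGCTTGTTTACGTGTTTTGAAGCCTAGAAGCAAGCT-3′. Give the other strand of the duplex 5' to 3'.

5'-AGCTTGCTTCTAGGCTTCAAAACACGTAAACAAGCCTT-3'

Pairing A↔T and G↔C gives TTCCGAACAAATGCACAAAACTTCGGATCTTCGTTCGA, running 3'→5'. Reverse for the 5'→3' convention.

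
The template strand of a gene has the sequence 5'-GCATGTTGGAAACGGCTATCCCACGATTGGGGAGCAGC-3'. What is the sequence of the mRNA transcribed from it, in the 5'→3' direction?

5′-GCUGCUCCCCAAUCGUGGGAUAGCCGUUUCCAACAUGC-3′

RNA polymerase reads the template 3'→5' and synthesizes mRNA 5'→3' by base-pairing (A→U, T→A, G↔C). The complement of the template is CGTACAACCTTTGCCGATAGGGTGCTAACCCCTCGTCG; antiparallel, so 5'→3' the coding strand is GCTGCTCCCCAATCGTGGGATAGCCGTTTCCAACATGC. Replace T with U for the mRNA.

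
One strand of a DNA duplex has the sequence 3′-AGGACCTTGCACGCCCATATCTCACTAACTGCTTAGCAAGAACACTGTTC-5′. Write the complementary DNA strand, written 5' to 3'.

5′-TCCTGGAACGTGCGGGTATAGAGTGATTGACGAATCGTTCTTGTGACAAG-3′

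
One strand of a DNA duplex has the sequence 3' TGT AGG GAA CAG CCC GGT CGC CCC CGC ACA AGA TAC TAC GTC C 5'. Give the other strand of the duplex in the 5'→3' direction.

The strand is given 3'→5', so its complement runs 5'→3' in the same left-to-right order: pair each base A↔T, G↔C.

5'-ACATCCCTTGTCGGGCCAGCGGGGGCGTGTTCTATGATGCAGG-3'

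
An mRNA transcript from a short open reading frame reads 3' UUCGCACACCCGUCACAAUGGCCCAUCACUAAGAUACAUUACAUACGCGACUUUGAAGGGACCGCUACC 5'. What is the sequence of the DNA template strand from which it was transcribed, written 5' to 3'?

Written 5'→3' the mRNA is CCAUCGCCAGGGAAGUUUCAGCGCAUACAUUACAUAGAAUCACUACCCGGUAACACUGCCCACACGCUU, so the coding DNA strand is CCATCGCCAGGGAAGTTTCAGCGCATACATTACATAGAATCACTACCCGGTAACACTGCCCACACGCTT. The template is its reverse complement.

5'-AAGCGTGTGGGCAGTGTTACCGGGTAGTGATTCTATGTAATGTATGCGCTGAAACTTCCCTGGCGATGG-3'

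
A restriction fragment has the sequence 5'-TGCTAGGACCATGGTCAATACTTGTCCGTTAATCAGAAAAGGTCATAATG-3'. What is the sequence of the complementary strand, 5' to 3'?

Pairing A↔T and G↔C gives ACGATCCTGGTACCAGTTATGAACAGGCAATTAGTCTTTTCCAGTATTAC, running 3'→5'. Reverse for the 5'→3' convention.

5'-CATTATGACCTTTTCTGATTAACGGACAAGTATTGACCATGGTCCTAGCA-3'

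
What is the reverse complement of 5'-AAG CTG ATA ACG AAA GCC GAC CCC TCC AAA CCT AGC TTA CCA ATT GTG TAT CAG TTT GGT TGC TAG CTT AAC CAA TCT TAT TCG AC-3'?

Reading the sequence 3'→5' and pairing each base (A↔T, G↔C) gives the reverse complement directly.

5′-GTCGAATAAGATTGGTTAAGCTAGCAACCAAACTGATACACAATTGGTAAGCTAGGTTTGGAGGGGTCGGCTTTCGTTATCAGCTT-3′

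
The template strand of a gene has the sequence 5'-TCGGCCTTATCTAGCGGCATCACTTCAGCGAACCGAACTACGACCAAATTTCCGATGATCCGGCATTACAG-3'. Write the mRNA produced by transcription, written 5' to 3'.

5'-CUGUAAUGCCGGAUCAUCGGAAAUUUGGUCGUAGUUCGGUUCGCUGAAGUGAUGCCGCUAGAUAAGGCCGA-3'

RNA polymerase reads the template 3'→5' and synthesizes mRNA 5'→3' by base-pairing (A→U, T→A, G↔C). The complement of the template is AGCCGGAATAGATCGCCGTAGTGAAGTCGCTTGGCTTGATGCTGGTTTAAAGGCTACTAGGCCGTAATGTC; antiparallel, so 5'→3' the coding strand is CTGTAATGCCGGATCATCGGAAATTTGGTCGTAGTTCGGTTCGCTGAAGTGATGCCGCTAGATAAGGCCGA. Replace T with U for the mRNA.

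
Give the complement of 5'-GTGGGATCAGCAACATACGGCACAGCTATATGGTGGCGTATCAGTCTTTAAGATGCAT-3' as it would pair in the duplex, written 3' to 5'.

Base-pairing A↔T, G↔C gives the complement. The complementary strand is antiparallel, so paired with a 5'→3' strand it runs 3'→5'.

3'-CACCCTAGTCGTTGTATGCCGTGTCGATATACCACCGCATAGTCAGAAATTCTACGTA-5'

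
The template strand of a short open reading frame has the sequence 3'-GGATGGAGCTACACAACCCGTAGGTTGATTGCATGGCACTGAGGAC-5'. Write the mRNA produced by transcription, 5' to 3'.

Reading the template 3'→5' as shown, RNA polymerase pairs each base (A→U, T→A, G↔C) to build mRNA 5'→3' directly.

5'-CCUACCUCGAUGUGUUGGGCAUCCAACUAACGUACCGUGACUCCUG-3'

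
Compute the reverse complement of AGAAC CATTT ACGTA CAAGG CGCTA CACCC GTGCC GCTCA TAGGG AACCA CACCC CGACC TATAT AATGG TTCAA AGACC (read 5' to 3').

Reading the sequence 3'→5' and pairing each base (A↔T, G↔C) gives the reverse complement directly.

5'-GGTCTTTGAACCATTATATAGGTCGGGGTGTGGTTCCCTATGAGCGGCACGGGTGTAGCGCCTTGTACGTAAATGGTTCT-3'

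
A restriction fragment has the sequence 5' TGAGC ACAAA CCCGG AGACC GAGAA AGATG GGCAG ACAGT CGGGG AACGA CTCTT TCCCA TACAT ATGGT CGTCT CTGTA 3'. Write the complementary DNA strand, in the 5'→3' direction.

Pairing A↔T and G↔C gives ACTCGTGTTTGGGCCTCTGGCTCTTTCTACCCGTCTGTCAGCCCCTTGCTGAGAAAGGGTATGTATACCAGCAGAGACAT, running 3'→5'. Reverse for the 5'→3' convention.

5'-TACAGAGACGACCATATGTATGGGAAAGAGTCGTTCCCCGACTGTCTGCCCATCTTTCTCGGTCTCCGGGTTTGTGCTCA-3'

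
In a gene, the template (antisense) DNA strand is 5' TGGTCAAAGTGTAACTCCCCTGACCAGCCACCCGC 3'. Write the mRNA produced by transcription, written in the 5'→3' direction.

5'-GCGGGUGGCUGGUCAGGGGAGUUACACUUUGACCA-3'

The mRNA has the sequence of the coding strand (reverse complement of the template) with T→U. Reverse complement of TGGTCAAAGTGTAACTCCCCTGACCAGCCACCCGC is GCGGGTGGCTGGTCAGGGGAGTTACACTTTGACCA; then T→U.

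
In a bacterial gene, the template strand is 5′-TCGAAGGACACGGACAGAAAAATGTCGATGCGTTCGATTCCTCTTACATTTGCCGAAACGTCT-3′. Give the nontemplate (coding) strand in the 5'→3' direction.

The coding strand is complementary and antiparallel to the template: take the complement (A↔T, G↔C) and reverse.

5'-AGACGTTTCGGCAAATGTAAGAGGAATCGAACGCATCGACATTTTTCTGTCCGTGTCCTTCGA-3'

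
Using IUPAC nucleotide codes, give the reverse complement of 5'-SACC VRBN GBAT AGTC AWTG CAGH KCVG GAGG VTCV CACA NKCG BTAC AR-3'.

5'-YTGTAVCGMNTGTGBGABCCTCCBGMDCTGCAWTGACTATVCNVYBGGTS-3'

Standard pairs A↔T, G↔C; ambiguity codes pair R↔Y, K↔M, W↔W, S↔S, B↔V, H↔D, N↔N. Complement (STGGBYVNCVTATCAGTWACGTCDMGBCCTCCBAGBGTGTNMGCVATGTY), then reverse for 5'→3'.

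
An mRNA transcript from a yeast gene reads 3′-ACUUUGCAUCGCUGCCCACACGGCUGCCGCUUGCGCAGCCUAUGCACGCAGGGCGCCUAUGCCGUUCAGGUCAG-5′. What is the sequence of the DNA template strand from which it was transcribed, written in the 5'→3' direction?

5'-TGAAACGTAGCGACGGGTGTGCCGACGGCGAACGCGTCGGATACGTGCGTCCCGCGGATACGGCAAGTCCAGTC-3'

Written 5'→3' the mRNA is GACUGGACUUGCCGUAUCCGCGGGACGCACGUAUCCGACGCGUUCGCCGUCGGCACACCCGUCGCUACGUUUCA, so the coding DNA strand is GACTGGACTTGCCGTATCCGCGGGACGCACGTATCCGACGCGTTCGCCGTCGGCACACCCGTCGCTACGTTTCA. The template is its reverse complement.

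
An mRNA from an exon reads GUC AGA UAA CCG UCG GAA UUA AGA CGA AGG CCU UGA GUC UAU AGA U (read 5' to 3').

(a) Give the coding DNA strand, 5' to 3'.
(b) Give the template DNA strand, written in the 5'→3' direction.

(a) The coding strand matches the mRNA with U→T.
(b) The template strand is the reverse complement of the coding strand.

(a) 5'-GTCAGATAACCGTCGGAATTAAGACGAAGGCCTTGAGTCTATAGAT-3'
(b) 5'-ATCTATAGACTCAAGGCCTTCGTCTTAATTCCGACGGTTATCTGAC-3'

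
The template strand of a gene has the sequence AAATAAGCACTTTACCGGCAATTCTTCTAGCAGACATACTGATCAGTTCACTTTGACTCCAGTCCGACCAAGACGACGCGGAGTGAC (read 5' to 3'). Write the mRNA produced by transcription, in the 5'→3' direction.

RNA polymerase reads the template 3'→5' and synthesizes mRNA 5'→3' by base-pairing (A→U, T→A, G↔C). The complement of the template is TTTATTCGTGAAATGGCCGTTAAGAAGATCGTCTGTATGACTAGTCAAGTGAAACTGAGGTCAGGCTGGTTCTGCTGCGCCTCACTG; antiparallel, so 5'→3' the coding strand is GTCACTCCGCGTCGTCTTGGTCGGACTGGAGTCAAAGTGAACTGATCAGTATGTCTGCTAGAAGAATTGCCGGTAAAGTGCTTATTT. Replace T with U for the mRNA.

5'-GUCACUCCGCGUCGUCUUGGUCGGACUGGAGUCAAAGUGAACUGAUCAGUAUGUCUGCUAGAAGAAUUGCCGGUAAAGUGCUUAUUU-3'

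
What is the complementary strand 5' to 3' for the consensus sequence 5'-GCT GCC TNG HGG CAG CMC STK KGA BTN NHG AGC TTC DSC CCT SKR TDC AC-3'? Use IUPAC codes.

5'-GTGHAYMSAGGGSHGAAGCTCDNNAVTCMMASGKGCTGCCDCNAGGCAGC-3'

Standard pairs A↔T, G↔C; ambiguity codes pair R↔Y, M↔K, S↔S, B↔V, D↔H, N↔N. Complement (CGACGGANCDCCGTCGKGSAMMCTVANNDCTCGAAGHSGGGASMYAHGTG), then reverse for 5'→3'.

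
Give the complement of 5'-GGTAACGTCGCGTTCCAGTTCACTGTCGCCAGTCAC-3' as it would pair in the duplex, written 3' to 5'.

3'-CCATTGCAGCGCAAGGTCAAGTGACAGCGGTCAGTG-5'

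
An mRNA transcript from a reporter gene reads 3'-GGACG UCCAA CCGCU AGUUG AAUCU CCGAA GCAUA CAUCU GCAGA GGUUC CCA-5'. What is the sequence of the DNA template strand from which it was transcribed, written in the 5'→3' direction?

5′-CCTGCAGGTTGGCGATCAACTTAGAGGCTTCGTATGTAGACGTCTCCAAGGGT-3′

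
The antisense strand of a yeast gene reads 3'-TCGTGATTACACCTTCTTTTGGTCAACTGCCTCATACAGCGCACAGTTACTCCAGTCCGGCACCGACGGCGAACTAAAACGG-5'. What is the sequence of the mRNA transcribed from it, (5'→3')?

Reading the template 3'→5' as shown, RNA polymerase pairs each base (A→U, T→A, G↔C) to build mRNA 5'→3' directly.

5'-AGCACUAAUGUGGAAGAAAACCAGUUGACGGAGUAUGUCGCGUGUCAAUGAGGUCAGGCCGUGGCUGCCGCUUGAUUUUGCC-3'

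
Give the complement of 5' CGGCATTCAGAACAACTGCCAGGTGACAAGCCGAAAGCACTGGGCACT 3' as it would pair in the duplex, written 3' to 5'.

Base-pairing A↔T, G↔C gives the complement. The complementary strand is antiparallel, so paired with a 5'→3' strand it runs 3'→5'.

3'-GCCGTAAGTCTTGTTGACGGTCCACTGTTCGGCTTTCGTGACCCGTGA-5'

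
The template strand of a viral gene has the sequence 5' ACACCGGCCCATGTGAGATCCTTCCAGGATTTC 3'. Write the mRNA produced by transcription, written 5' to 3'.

The mRNA has the sequence of the coding strand (reverse complement of the template) with T→U. Reverse complement of ACACCGGCCCATGTGAGATCCTTCCAGGATTTC is GAAATCCTGGAAGGATCTCACATGGGCCGGTGT; then T→U.

5'-GAAAUCCUGGAAGGAUCUCACAUGGGCCGGUGU-3'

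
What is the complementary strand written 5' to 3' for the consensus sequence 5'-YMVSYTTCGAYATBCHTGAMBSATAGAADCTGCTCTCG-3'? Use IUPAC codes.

5'-CGAGAGCAGHTTCTATSVKTCADGVATRTCGAARSBKR-3'

Standard pairs A↔T, G↔C; ambiguity codes pair Y↔R, M↔K, S↔S, B↔V, D↔H. Complement (RKBSRAAGCTRTAVGDACTKVSTATCTTHGACGAGAGC), then reverse for 5'→3'.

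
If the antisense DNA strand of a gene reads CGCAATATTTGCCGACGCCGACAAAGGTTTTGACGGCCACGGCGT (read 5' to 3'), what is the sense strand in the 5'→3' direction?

The coding strand is complementary and antiparallel to the template: take the complement (A↔T, G↔C) and reverse.

5'-ACGCCGTGGCCGTCAAAACCTTTGTCGGCGTCGGCAAATATTGCG-3'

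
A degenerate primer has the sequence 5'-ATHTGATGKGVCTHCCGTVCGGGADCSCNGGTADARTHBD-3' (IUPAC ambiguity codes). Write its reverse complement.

5'-HVDAYTHTACCNGSGHTCCCGBACGGDAGBCMCATCADAT-3'

Standard pairs A↔T, G↔C; ambiguity codes pair R↔Y, K↔M, S↔S, B↔V, D↔H, N↔N. Complement (TADACTACMCBGADGGCABGCCCTHGSGNCCATHTYADVH), then reverse for 5'→3'.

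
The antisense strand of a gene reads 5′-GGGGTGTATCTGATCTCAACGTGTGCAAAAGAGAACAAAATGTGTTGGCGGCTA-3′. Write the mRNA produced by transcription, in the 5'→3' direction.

The mRNA has the sequence of the coding strand (reverse complement of the template) with T→U. Reverse complement of GGGGTGTATCTGATCTCAACGTGTGCAAAAGAGAACAAAATGTGTTGGCGGCTA is TAGCCGCCAACACATTTTGTTCTCTTTTGCACACGTTGAGATCAGATACACCCC; then T→U.

5'-UAGCCGCCAACACAUUUUGUUCUCUUUUGCACACGUUGAGAUCAGAUACACCCC-3'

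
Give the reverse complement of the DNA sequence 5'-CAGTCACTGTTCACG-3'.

5'-CGTGAACAGTGACTG-3'

Complement each base (A↔T, G↔C): GTCAGTGACAAGTGC. Then reverse.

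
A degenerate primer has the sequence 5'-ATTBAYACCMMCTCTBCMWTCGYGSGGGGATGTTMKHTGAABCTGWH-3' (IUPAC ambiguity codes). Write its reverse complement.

5'-DWCAGVTTCADMKAACATCCCCSCRCGAWKGVAGAGKKGGTRTVAAT-3'

Standard pairs A↔T, G↔C; ambiguity codes pair Y↔R, M↔K, W↔W, S↔S, B↔V, H↔D. Complement (TAAVTRTGGKKGAGAVGKWAGCRCSCCCCTACAAKMDACTTVGACWD), then reverse for 5'→3'.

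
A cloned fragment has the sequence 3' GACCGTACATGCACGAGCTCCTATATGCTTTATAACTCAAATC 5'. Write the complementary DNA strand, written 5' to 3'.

The strand is given 3'→5', so its complement runs 5'→3' in the same left-to-right order: pair each base A↔T, G↔C.

5'-CTGGCATGTACGTGCTCGAGGATATACGAAATATTGAGTTTAG-3'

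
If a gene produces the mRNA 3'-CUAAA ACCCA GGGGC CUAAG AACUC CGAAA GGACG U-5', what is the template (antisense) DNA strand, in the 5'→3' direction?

5'-GATTTTGGGTCCCCGGATTCTTGAGGCTTTCCTGCA-3'

Written 5'→3' the mRNA is UGCAGGAAAGCCUCAAGAAUCCGGGGACCCAAAAUC, so the coding DNA strand is TGCAGGAAAGCCTCAAGAATCCGGGGACCCAAAATC. The template is its reverse complement.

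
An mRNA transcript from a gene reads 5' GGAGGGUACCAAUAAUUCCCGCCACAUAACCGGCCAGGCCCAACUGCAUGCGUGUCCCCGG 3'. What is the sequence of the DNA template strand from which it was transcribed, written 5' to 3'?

Replace U with T to get the coding DNA strand: GGAGGGTACCAATAATTCCCGCCACATAACCGGCCAGGCCCAACTGCATGCGTGTCCCCGG. The template strand is its reverse complement (complement CCTCCCATGGTTATTAAGGGCGGTGTATTGGCCGGTCCGGGTTGACGTACGCACAGGGGCC, then reverse).

5'-CCGGGGACACGCATGCAGTTGGGCCTGGCCGGTTATGTGGCGGGAATTATTGGTACCCTCC-3'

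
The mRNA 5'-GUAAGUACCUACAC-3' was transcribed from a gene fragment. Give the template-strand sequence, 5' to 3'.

5'-GTGTAGGTACTTAC-3'

Replace U with T to get the coding DNA strand: GTAAGTACCTACAC. The template strand is its reverse complement (complement CATTCATGGATGTG, then reverse).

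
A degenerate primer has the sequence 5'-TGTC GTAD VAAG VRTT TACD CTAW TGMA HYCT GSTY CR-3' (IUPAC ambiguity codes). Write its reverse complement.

Standard pairs A↔T, G↔C; ambiguity codes pair R↔Y, M↔K, W↔W, S↔S, D↔H, V↔B. Complement (ACAGCATHBTTCBYAAATGHGATWACKTDRGACSARGY), then reverse for 5'→3'.

5′-YGRASCAGRDTKCAWTAGHGTAAAYBCTTBHTACGACA-3′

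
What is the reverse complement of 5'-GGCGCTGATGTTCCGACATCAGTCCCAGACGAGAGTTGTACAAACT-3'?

5'-AGTTTGTACAACTCTCGTCTGGGACTGATGTCGGAACATCAGCGCC-3'

Reading the sequence 3'→5' and pairing each base (A↔T, G↔C) gives the reverse complement directly.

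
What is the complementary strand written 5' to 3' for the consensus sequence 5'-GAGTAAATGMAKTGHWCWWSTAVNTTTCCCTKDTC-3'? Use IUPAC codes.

Standard pairs A↔T, G↔C; ambiguity codes pair M↔K, W↔W, S↔S, D↔H, V↔B, N↔N. Complement (CTCATTTACKTMACDWGWWSATBNAAAGGGAMHAG), then reverse for 5'→3'.

5'-GAHMAGGGAAANBTASWWGWDCAMTKCATTTACTC-3'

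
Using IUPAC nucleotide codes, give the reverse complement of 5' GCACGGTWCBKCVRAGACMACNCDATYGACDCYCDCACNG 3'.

5'-CNGTGHGRGHGTCRATHGNGTKGTCTYBGMVGWACCGTGC-3'

Standard pairs A↔T, G↔C; ambiguity codes pair R↔Y, M↔K, W↔W, B↔V, D↔H, N↔N. Complement (CGTGCCAWGVMGBYTCTGKTGNGHTARCTGHGRGHGTGNC), then reverse for 5'→3'.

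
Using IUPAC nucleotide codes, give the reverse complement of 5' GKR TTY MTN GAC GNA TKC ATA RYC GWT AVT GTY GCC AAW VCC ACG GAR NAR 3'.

5'-YTNYTCCGTGGBWTTGGCRACABTAWCGRYTATGMATNCGTCNAKRAAYMC-3'

Standard pairs A↔T, G↔C; ambiguity codes pair R↔Y, M↔K, W↔W, V↔B, N↔N. Complement (CMYAARKANCTGCNTAMGTATYRGCWATBACARCGGTTWBGGTGCCTYNTY), then reverse for 5'→3'.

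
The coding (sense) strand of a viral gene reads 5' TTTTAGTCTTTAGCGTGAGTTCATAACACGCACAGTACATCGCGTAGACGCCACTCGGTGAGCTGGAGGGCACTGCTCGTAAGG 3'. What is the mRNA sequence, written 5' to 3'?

5'-UUUUAGUCUUUAGCGUGAGUUCAUAACACGCACAGUACAUCGCGUAGACGCCACUCGGUGAGCUGGAGGGCACUGCUCGUAAGG-3'

The mRNA is synthesized from the template strand, so it matches the coding strand with T replaced by U.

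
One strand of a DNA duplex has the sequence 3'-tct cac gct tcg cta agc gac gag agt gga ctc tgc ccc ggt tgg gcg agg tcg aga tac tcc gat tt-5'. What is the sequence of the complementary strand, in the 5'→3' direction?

The strand is given 3'→5', so its complement runs 5'→3' in the same left-to-right order: pair each base A↔T, G↔C.

5'-AGAGTGCGAAGCGATTCGCTGCTCTCACCTGAGACGGGGCCAACCCGCTCCAGCTCTATGAGGCTAAA-3'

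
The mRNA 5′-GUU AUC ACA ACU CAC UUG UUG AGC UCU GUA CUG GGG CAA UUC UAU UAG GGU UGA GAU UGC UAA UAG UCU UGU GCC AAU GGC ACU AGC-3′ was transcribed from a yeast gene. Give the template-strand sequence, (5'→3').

Replace U with T to get the coding DNA strand: GTTATCACAACTCACTTGTTGAGCTCTGTACTGGGGCAATTCTATTAGGGTTGAGATTGCTAATAGTCTTGTGCCAATGGCACTAGC. The template strand is its reverse complement (complement CAATAGTGTTGAGTGAACAACTCGAGACATGACCCCGTTAAGATAATCCCAACTCTAACGATTATCAGAACACGGTTACCGTGATCG, then reverse).

5'-GCTAGTGCCATTGGCACAAGACTATTAGCAATCTCAACCCTAATAGAATTGCCCCAGTACAGAGCTCAACAAGTGAGTTGTGATAAC-3'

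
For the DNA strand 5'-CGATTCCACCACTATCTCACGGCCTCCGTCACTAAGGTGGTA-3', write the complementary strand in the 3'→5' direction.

3′-GCTAAGGTGGTGATAGAGTGCCGGAGGCAGTGATTCCACCAT-5′

Base-pairing A↔T, G↔C gives the complement. The complementary strand is antiparallel, so paired with a 5'→3' strand it runs 3'→5'.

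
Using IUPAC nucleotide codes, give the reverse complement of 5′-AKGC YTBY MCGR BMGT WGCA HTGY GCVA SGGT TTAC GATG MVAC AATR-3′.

5'-YATTGTBKCATCGTAAACCSTBGCRCADTGCWACKVYCGKRVARGCMT-3'

Standard pairs A↔T, G↔C; ambiguity codes pair R↔Y, M↔K, W↔W, S↔S, B↔V, H↔D. Complement (TMCGRAVRKGCYVKCAWCGTDACRCGBTSCCAAATGCTACKBTGTTAY), then reverse for 5'→3'.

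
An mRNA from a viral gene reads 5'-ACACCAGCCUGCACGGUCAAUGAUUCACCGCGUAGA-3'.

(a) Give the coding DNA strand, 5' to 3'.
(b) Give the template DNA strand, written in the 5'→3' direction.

(a) The coding strand matches the mRNA with U→T.
(b) The template strand is the reverse complement of the coding strand.

(a) 5'-ACACCAGCCTGCACGGTCAATGATTCACCGCGTAGA-3'
(b) 5'-TCTACGCGGTGAATCATTGACCGTGCAGGCTGGTGT-3'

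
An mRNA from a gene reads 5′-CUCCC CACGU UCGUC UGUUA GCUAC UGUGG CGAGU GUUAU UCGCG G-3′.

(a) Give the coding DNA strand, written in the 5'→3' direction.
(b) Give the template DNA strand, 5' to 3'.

(a) The coding strand matches the mRNA with U→T.
(b) The template strand is the reverse complement of the coding strand.

(a) 5'-CTCCCCACGTTCGTCTGTTAGCTACTGTGGCGAGTGTTATTCGCGG-3'
(b) 5'-CCGCGAATAACACTCGCCACAGTAGCTAACAGACGAACGTGGGGAG-3'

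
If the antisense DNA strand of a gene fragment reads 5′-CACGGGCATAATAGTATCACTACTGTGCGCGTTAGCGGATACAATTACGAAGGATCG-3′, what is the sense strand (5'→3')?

The coding strand is complementary and antiparallel to the template: take the complement (A↔T, G↔C) and reverse.

5'-CGATCCTTCGTAATTGTATCCGCTAACGCGCACAGTAGTGATACTATTATGCCCGTG-3'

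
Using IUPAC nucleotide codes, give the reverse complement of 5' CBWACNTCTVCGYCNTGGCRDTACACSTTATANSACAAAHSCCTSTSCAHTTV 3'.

5'-BAADTGSASAGGSDTTTGTSNTATAASGTGTAHYGCCANGRCGBAGANGTWVG-3'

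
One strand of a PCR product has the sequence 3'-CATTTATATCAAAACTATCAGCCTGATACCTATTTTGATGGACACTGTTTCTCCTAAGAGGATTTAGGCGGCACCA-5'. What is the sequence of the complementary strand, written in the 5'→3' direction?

5′-GTAAATATAGTTTTGATAGTCGGACTATGGATAAAACTACCTGTGACAAAGAGGATTCTCCTAAATCCGCCGTGGT-3′

The strand is given 3'→5', so its complement runs 5'→3' in the same left-to-right order: pair each base A↔T, G↔C.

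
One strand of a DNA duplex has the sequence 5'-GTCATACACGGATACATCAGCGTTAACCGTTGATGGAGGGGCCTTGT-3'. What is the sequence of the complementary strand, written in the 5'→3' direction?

5'-ACAAGGCCCCTCCATCAACGGTTAACGCTGATGTATCCGTGTATGAC-3'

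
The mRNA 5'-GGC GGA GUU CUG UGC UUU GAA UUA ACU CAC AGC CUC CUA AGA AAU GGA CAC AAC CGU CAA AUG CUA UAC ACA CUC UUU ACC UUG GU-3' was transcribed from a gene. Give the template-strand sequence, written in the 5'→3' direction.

Replace U with T to get the coding DNA strand: GGCGGAGTTCTGTGCTTTGAATTAACTCACAGCCTCCTAAGAAATGGACACAACCGTCAAATGCTATACACACTCTTTACCTTGGT. The template strand is its reverse complement (complement CCGCCTCAAGACACGAAACTTAATTGAGTGTCGGAGGATTCTTTACCTGTGTTGGCAGTTTACGATATGTGTGAGAAATGGAACCA, then reverse).

5'-ACCAAGGTAAAGAGTGTGTATAGCATTTGACGGTTGTGTCCATTTCTTAGGAGGCTGTGAGTTAATTCAAAGCACAGAACTCCGCC-3'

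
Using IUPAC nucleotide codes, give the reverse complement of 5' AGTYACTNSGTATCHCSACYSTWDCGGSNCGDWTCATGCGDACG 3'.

5'-CGTHCGCATGAWHCGNSCCGHWASRGTSGDGATACSNAGTRACT-3'

Standard pairs A↔T, G↔C; ambiguity codes pair Y↔R, W↔W, S↔S, D↔H, N↔N. Complement (TCARTGANSCATAGDGSTGRSAWHGCCSNGCHWAGTACGCHTGC), then reverse for 5'→3'.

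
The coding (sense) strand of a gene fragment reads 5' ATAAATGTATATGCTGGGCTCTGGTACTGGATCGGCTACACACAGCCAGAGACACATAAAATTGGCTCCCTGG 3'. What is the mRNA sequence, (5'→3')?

5'-AUAAAUGUAUAUGCUGGGCUCUGGUACUGGAUCGGCUACACACAGCCAGAGACACAUAAAAUUGGCUCCCUGG-3'

The mRNA is synthesized from the template strand, so it matches the coding strand with T replaced by U.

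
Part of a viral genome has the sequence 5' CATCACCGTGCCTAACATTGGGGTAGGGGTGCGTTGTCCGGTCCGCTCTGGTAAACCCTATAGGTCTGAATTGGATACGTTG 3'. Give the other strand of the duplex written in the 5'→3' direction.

Pairing A↔T and G↔C gives GTAGTGGCACGGATTGTAACCCCATCCCCACGCAACAGGCCAGGCGAGACCATTTGGGATATCCAGACTTAACCTATGCAAC, running 3'→5'. Reverse for the 5'→3' convention.

5′-CAACGTATCCAATTCAGACCTATAGGGTTTACCAGAGCGGACCGGACAACGCACCCCTACCCCAATGTTAGGCACGGTGATG-3′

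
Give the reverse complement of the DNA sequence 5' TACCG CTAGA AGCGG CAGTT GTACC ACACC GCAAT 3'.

Complement each base (A↔T, G↔C): ATGGCGATCTTCGCCGTCAACATGGTGTGGCGTTA. Then reverse.

5′-ATTGCGGTGTGGTACAACTGCCGCTTCTAGCGGTA-3′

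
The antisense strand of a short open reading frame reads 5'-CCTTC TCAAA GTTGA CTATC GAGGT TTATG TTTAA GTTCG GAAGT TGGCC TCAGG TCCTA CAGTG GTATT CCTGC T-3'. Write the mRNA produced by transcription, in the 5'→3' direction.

5'-AGCAGGAAUACCACUGUAGGACCUGAGGCCAACUUCCGAACUUAAACAUAAACCUCGAUAGUCAACUUUGAGAAGG-3'

RNA polymerase reads the template 3'→5' and synthesizes mRNA 5'→3' by base-pairing (A→U, T→A, G↔C). The complement of the template is GGAAGAGTTTCAACTGATAGCTCCAAATACAAATTCAAGCCTTCAACCGGAGTCCAGGATGTCACCATAAGGACGA; antiparallel, so 5'→3' the coding strand is AGCAGGAATACCACTGTAGGACCTGAGGCCAACTTCCGAACTTAAACATAAACCTCGATAGTCAACTTTGAGAAGG. Replace T with U for the mRNA.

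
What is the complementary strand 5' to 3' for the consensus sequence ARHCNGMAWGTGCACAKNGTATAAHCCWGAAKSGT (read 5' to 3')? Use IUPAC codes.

Standard pairs A↔T, G↔C; ambiguity codes pair R↔Y, M↔K, W↔W, S↔S, H↔D, N↔N. Complement (TYDGNCKTWCACGTGTMNCATATTDGGWCTTMSCA), then reverse for 5'→3'.

5'-ACSMTTCWGGDTTATACNMTGTGCACWTKCNGDYT-3'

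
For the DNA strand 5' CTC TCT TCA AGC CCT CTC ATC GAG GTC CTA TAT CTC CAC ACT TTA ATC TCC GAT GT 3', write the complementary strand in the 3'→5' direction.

Base-pairing A↔T, G↔C gives the complement. The complementary strand is antiparallel, so paired with a 5'→3' strand it runs 3'→5'.

3'-GAGAGAAGTTCGGGAGAGTAGCTCCAGGATATAGAGGTGTGAAATTAGAGGCTACA-5'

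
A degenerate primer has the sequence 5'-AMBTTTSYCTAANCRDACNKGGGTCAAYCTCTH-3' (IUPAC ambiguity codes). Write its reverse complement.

5'-DAGAGRTTGACCCMNGTHYGNTTAGRSAAAVKT-3'

Standard pairs A↔T, G↔C; ambiguity codes pair R↔Y, M↔K, S↔S, B↔V, D↔H, N↔N. Complement (TKVAAASRGATTNGYHTGNMCCCAGTTRGAGAD), then reverse for 5'→3'.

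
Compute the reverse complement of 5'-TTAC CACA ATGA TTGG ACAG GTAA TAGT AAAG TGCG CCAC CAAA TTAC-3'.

5'-GTAATTTGGTGGCGCACTTTACTATTACCTGTCCAATCATTGTGGTAA-3'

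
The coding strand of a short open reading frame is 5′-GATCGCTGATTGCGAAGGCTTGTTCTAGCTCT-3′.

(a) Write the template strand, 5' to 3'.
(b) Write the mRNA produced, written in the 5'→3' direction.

(a) 5′-AGAGCTAGAACAAGCCTTCGCAATCAGCGATC-3′
(b) 5'-GAUCGCUGAUUGCGAAGGCUUGUUCUAGCUCU-3'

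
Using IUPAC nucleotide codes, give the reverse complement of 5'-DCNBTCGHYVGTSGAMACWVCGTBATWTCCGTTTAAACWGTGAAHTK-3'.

Standard pairs A↔T, G↔C; ambiguity codes pair Y↔R, M↔K, W↔W, S↔S, B↔V, D↔H, N↔N. Complement (HGNVAGCDRBCASCTKTGWBGCAVTAWAGGCAAATTTGWCACTTDAM), then reverse for 5'→3'.

5'-MADTTCACWGTTTAAACGGAWATVACGBWGTKTCSACBRDCGAVNGH-3'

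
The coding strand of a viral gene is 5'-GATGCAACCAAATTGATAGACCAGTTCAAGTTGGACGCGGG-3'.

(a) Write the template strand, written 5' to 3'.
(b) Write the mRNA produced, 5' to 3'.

(a) The template strand is the reverse complement of the coding strand: complement CTACGTTGGTTTAACTATCTGGTCAAGTTCAACCTGCGCCC, then reverse.
(b) mRNA matches the coding strand with T→U.

(a) 5'-CCCGCGTCCAACTTGAACTGGTCTATCAATTTGGTTGCATC-3'
(b) 5'-GAUGCAACCAAAUUGAUAGACCAGUUCAAGUUGGACGCGGG-3'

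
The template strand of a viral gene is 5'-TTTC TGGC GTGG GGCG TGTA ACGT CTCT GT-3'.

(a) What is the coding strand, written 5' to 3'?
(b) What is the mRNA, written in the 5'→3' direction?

(a) 5'-ACAGAGACGTTACACGCCCCACGCCAGAAA-3'
(b) 5'-ACAGAGACGUUACACGCCCCACGCCAGAAA-3'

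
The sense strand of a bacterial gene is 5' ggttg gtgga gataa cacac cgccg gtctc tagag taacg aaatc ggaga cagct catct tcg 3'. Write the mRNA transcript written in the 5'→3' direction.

5'-GGUUGGUGGAGAUAACACACCGCCGGUCUCUAGAGUAACGAAAUCGGAGACAGCUCAUCUUCG-3'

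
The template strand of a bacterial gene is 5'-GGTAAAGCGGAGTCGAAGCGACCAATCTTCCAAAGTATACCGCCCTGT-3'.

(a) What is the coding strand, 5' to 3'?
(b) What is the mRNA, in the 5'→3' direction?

(a) The coding strand is the reverse complement of the template: complement CCATTTCGCCTCAGCTTCGCTGGTTAGAAGGTTTCATATGGCGGGACA, then reverse.
(b) mRNA has the coding-strand sequence with T→U.

(a) 5'-ACAGGGCGGTATACTTTGGAAGATTGGTCGCTTCGACTCCGCTTTACC-3'
(b) 5'-ACAGGGCGGUAUACUUUGGAAGAUUGGUCGCUUCGACUCCGCUUUACC-3'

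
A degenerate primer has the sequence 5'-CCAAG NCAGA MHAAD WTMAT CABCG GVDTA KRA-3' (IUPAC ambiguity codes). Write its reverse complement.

5′-TYMTAHBCCGVTGATKAWHTTDKTCTGNCTTGG-3′

Standard pairs A↔T, G↔C; ambiguity codes pair R↔Y, M↔K, W↔W, B↔V, D↔H, N↔N. Complement (GGTTCNGTCTKDTTHWAKTAGTVGCCBHATMYT), then reverse for 5'→3'.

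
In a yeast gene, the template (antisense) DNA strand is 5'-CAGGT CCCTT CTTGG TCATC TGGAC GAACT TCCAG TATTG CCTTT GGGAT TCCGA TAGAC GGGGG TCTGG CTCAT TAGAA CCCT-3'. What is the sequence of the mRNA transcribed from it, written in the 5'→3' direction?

RNA polymerase reads the template 3'→5' and synthesizes mRNA 5'→3' by base-pairing (A→U, T→A, G↔C). The complement of the template is GTCCAGGGAAGAACCAGTAGACCTGCTTGAAGGTCATAACGGAAACCCTAAGGCTATCTGCCCCCAGACCGAGTAATCTTGGGA; antiparallel, so 5'→3' the coding strand is AGGGTTCTAATGAGCCAGACCCCCGTCTATCGGAATCCCAAAGGCAATACTGGAAGTTCGTCCAGATGACCAAGAAGGGACCTG. Replace T with U for the mRNA.

5'-AGGGUUCUAAUGAGCCAGACCCCCGUCUAUCGGAAUCCCAAAGGCAAUACUGGAAGUUCGUCCAGAUGACCAAGAAGGGACCUG-3'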